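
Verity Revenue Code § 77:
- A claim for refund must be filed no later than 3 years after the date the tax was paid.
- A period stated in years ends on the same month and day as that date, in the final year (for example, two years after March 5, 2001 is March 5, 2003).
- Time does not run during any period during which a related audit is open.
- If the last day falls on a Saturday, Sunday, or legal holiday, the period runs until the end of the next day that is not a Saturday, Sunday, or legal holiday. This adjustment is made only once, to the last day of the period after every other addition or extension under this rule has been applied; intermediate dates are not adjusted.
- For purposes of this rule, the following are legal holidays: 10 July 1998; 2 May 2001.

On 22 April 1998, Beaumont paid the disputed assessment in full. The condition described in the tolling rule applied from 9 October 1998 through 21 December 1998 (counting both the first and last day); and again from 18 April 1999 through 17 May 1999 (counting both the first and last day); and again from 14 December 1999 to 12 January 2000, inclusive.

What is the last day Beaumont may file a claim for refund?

3 years after 22 April 1998 is April 22, 2001.
From October 9, 1998 through December 21, 1998 inclusive is 74 days; tolling adds 74 days: April 22, 2001 + 74 days = July 5, 2001.
From April 18, 1999 through May 17, 1999 inclusive is 30 days; tolling adds 30 days: July 5, 2001 + 30 days = August 4, 2001.
From December 14, 1999 through January 12, 2000 inclusive is 30 days; tolling adds 30 days: August 4, 2001 + 30 days = September 3, 2001.
September 3, 2001 is a Monday and not a legal holiday, so no extension applies.

September 3, 2001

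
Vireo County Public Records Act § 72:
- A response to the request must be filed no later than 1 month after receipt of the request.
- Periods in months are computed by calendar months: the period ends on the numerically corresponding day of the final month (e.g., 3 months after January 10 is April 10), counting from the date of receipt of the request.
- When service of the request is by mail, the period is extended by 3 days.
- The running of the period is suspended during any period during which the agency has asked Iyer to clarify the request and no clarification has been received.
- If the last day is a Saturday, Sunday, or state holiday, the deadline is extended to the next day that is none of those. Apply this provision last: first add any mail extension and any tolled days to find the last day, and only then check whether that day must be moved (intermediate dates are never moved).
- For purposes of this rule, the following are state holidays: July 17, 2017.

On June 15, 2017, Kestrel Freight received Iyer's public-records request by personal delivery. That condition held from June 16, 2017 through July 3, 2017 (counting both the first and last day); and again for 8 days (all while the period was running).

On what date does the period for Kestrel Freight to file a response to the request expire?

August 10, 2017

1 month after June 15, 2017 is July 15, 2017.
Service was not by mail, so no mail extension applies.
From June 16, 2017 through July 3, 2017 inclusive is 18 days; tolling adds 18 days: July 15, 2017 + 18 days = August 2, 2017.
Tolling adds 8 days: August 2, 2017 + 8 days = August 10, 2017.
August 10, 2017 is a Thursday and not a state holiday, so no extension applies.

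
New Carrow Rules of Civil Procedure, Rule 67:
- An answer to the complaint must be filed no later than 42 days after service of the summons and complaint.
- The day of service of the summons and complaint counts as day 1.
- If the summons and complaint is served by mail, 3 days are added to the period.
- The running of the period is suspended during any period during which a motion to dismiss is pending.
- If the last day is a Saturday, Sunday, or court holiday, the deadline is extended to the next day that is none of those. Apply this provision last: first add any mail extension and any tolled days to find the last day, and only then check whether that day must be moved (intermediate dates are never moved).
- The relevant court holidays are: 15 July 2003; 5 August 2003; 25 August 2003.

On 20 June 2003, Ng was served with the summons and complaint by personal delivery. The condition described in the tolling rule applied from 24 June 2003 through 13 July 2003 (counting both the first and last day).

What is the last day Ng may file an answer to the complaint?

August 20, 2003

Counting 20 June 2003 as day 1, day 42 is July 31, 2003.
Service was not by mail, so no mail extension applies.
From June 24, 2003 through July 13, 2003 inclusive is 20 days; tolling adds 20 days: July 31, 2003 + 20 days = August 20, 2003.
August 20, 2003 is a Wednesday and not a court holiday, so no extension applies.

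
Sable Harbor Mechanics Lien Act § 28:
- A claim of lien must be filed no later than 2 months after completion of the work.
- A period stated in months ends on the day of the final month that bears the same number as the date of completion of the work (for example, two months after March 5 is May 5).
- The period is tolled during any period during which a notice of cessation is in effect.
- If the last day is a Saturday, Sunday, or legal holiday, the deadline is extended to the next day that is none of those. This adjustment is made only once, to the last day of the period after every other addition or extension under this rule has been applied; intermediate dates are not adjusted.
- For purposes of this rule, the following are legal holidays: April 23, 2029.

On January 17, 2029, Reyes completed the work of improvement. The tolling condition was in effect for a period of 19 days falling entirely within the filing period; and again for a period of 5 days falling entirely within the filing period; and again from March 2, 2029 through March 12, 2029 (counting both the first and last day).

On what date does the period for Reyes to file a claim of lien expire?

April 24, 2029

2 months after January 17, 2029 is March 17, 2029.
Tolling adds 19 days: March 17, 2029 + 19 days = April 5, 2029.
Tolling adds 5 days: April 5, 2029 + 5 days = April 10, 2029.
From March 2, 2029 through March 12, 2029 inclusive is 11 days; tolling adds 11 days: April 10, 2029 + 11 days = April 21, 2029.
April 21, 2029 is Saturday; April 22, 2029 is Sunday; April 23, 2029 is a listed holiday. The next qualifying day is April 24, 2029.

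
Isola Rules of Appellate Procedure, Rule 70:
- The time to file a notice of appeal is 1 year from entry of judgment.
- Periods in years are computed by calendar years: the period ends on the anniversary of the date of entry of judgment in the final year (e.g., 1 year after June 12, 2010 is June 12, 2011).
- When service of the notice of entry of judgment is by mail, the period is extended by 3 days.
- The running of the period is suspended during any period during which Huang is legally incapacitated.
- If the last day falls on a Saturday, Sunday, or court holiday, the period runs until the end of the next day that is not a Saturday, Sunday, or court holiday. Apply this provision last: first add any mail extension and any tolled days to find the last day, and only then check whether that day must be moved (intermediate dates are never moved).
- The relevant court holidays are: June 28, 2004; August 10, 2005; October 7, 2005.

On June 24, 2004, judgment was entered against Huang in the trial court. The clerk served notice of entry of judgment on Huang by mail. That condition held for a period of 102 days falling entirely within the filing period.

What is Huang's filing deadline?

October 10, 2005

1 year after June 24, 2004 is June 24, 2005.
Service was by mail, adding 3 days: June 24, 2005 + 3 days = June 27, 2005.
Tolling adds 102 days: June 27, 2005 + 102 days = October 7, 2005.
October 7, 2005 is a listed holiday; October 8, 2005 is Saturday; October 9, 2005 is Sunday. The next qualifying day is October 10, 2005.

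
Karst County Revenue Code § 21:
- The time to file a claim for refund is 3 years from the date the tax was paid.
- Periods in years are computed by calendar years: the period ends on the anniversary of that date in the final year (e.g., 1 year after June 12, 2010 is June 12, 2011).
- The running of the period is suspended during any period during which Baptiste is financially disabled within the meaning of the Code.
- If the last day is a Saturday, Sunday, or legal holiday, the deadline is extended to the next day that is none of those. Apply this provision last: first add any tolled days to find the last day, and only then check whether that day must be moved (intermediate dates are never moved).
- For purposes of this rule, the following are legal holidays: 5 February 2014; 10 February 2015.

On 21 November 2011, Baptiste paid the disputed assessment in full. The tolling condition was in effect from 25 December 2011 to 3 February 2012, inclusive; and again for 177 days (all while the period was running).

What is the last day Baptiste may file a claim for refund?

June 29, 2015

3 years after 21 November 2011 is November 21, 2014.
From December 25, 2011 through February 3, 2012 inclusive is 41 days; tolling adds 41 days: November 21, 2014 + 41 days = January 1, 2015.
Tolling adds 177 days: January 1, 2015 + 177 days = June 27, 2015.
June 27, 2015 is Saturday; June 28, 2015 is Sunday. The next qualifying day is June 29, 2015.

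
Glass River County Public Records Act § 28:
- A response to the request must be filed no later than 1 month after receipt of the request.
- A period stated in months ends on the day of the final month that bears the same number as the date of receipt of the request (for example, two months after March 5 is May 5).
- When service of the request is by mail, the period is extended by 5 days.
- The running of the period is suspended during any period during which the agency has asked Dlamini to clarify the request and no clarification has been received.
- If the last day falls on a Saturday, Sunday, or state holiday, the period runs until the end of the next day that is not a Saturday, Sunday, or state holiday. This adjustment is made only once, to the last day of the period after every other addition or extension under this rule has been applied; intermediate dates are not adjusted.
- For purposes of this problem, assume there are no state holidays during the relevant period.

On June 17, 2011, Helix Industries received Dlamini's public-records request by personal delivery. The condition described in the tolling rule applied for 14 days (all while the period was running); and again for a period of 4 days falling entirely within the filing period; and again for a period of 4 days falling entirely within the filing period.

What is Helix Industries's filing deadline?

August 8, 2011

1 month after June 17, 2011 is July 17, 2011.
Service was not by mail, so no mail extension applies.
Tolling adds 14 days: July 17, 2011 + 14 days = July 31, 2011.
Tolling adds 4 days: July 31, 2011 + 4 days = August 4, 2011.
Tolling adds 4 days: August 4, 2011 + 4 days = August 8, 2011.
August 8, 2011 is a Monday and not a state holiday, so no extension applies.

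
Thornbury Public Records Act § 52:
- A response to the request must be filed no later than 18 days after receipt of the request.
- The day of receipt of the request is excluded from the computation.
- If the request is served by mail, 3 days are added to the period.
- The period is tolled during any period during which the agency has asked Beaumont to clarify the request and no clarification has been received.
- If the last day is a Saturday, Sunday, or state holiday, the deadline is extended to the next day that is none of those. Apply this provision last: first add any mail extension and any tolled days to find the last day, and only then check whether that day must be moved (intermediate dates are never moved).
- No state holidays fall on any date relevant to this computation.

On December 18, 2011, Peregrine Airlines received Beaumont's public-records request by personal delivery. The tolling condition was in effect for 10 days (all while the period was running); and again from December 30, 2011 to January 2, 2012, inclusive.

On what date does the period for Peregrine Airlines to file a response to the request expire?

January 19, 2012

18 days after December 18, 2011 is January 5, 2012.
Service was not by mail, so no mail extension applies.
Tolling adds 10 days: January 5, 2012 + 10 days = January 15, 2012.
From December 30, 2011 through January 2, 2012 inclusive is 4 days; tolling adds 4 days: January 15, 2012 + 4 days = January 19, 2012.
January 19, 2012 is a Thursday and not a state holiday, so no extension applies.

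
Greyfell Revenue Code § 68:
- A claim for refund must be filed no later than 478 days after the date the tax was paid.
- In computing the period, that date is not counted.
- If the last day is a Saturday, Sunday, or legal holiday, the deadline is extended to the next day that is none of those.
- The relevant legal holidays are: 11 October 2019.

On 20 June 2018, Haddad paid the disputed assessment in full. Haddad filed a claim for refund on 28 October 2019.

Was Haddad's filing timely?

No

478 days after 20 June 2018 is October 11, 2019.
October 11, 2019 is a listed holiday; October 12, 2019 is Saturday; October 13, 2019 is Sunday. The next qualifying day is October 14, 2019.
The deadline is October 14, 2019; the filing on October 28, 2019 is after that date.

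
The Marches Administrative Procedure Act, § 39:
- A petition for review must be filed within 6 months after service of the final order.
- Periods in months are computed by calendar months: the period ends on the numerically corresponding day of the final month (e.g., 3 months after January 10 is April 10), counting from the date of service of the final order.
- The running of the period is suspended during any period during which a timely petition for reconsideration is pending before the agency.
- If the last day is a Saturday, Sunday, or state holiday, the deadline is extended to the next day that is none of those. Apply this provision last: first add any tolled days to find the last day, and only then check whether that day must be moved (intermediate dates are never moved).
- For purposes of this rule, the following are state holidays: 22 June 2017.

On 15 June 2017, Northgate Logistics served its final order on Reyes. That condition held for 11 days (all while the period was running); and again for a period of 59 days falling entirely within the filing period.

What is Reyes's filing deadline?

February 23, 2018

6 months after 15 June 2017 is December 15, 2017.
Tolling adds 11 days: December 15, 2017 + 11 days = December 26, 2017.
Tolling adds 59 days: December 26, 2017 + 59 days = February 23, 2018.
February 23, 2018 is a Friday and not a state holiday, so no extension applies.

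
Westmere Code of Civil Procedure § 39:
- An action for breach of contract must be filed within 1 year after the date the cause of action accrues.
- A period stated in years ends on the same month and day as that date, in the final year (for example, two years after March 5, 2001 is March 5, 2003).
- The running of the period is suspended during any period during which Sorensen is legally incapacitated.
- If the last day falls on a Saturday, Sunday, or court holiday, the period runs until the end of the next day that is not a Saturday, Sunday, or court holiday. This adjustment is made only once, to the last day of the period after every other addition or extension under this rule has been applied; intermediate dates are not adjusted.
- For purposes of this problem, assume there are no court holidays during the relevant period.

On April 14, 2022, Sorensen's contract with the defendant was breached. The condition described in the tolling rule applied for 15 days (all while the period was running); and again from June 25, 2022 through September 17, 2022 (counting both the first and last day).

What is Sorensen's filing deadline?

July 24, 2023

1 year after April 14, 2022 is April 14, 2023.
Tolling adds 15 days: April 14, 2023 + 15 days = April 29, 2023.
From June 25, 2022 through September 17, 2022 inclusive is 85 days; tolling adds 85 days: April 29, 2023 + 85 days = July 23, 2023.
July 23, 2023 is Sunday. The next qualifying day is July 24, 2023.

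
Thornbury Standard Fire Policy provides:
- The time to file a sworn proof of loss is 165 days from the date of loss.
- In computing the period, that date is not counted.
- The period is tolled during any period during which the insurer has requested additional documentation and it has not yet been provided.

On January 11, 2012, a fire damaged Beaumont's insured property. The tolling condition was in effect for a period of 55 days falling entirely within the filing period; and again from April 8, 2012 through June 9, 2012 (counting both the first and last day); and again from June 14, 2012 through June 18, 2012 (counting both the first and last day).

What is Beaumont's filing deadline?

165 days after January 11, 2012 is June 24, 2012.
Tolling adds 55 days: June 24, 2012 + 55 days = August 18, 2012.
From April 8, 2012 through June 9, 2012 inclusive is 63 days; tolling adds 63 days: August 18, 2012 + 63 days = October 20, 2012.
From June 14, 2012 through June 18, 2012 inclusive is 5 days; tolling adds 5 days: October 20, 2012 + 5 days = October 25, 2012.

October 25, 2012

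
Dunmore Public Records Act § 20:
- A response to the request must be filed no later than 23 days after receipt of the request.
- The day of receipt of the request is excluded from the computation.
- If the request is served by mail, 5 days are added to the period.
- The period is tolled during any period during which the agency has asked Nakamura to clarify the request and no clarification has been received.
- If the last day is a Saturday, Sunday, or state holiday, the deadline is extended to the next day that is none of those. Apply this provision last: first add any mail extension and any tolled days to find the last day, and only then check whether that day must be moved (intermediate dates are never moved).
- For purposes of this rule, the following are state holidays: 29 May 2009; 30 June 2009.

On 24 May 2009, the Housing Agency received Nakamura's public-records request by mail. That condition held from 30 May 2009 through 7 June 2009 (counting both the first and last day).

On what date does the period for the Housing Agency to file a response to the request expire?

23 days after 24 May 2009 is June 16, 2009.
Service was by mail, adding 5 days: June 16, 2009 + 5 days = June 21, 2009.
From May 30, 2009 through June 7, 2009 inclusive is 9 days; tolling adds 9 days: June 21, 2009 + 9 days = June 30, 2009.
June 30, 2009 is a listed holiday. The next qualifying day is July 1, 2009.

July 1, 2009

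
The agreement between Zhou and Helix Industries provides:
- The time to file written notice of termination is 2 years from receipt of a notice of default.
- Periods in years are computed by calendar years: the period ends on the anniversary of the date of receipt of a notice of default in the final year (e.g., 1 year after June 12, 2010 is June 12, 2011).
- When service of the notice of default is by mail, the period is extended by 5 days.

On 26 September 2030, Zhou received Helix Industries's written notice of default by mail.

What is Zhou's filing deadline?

2 years after 26 September 2030 is September 26, 2032.
Service was by mail, adding 5 days: September 26, 2032 + 5 days = October 1, 2032.

October 1, 2032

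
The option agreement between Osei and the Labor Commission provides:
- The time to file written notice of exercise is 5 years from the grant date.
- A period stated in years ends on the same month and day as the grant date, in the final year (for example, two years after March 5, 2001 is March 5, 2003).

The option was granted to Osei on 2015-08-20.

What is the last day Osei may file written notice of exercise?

August 20, 2020

5 years after 2015-08-20 is August 20, 2020.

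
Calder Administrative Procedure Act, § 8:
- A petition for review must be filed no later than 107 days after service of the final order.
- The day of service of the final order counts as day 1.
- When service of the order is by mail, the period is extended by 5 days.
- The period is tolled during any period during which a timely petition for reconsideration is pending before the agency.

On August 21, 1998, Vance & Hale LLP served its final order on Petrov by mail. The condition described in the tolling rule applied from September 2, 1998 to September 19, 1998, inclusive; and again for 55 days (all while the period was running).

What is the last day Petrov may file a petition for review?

Counting August 21, 1998 as day 1, day 107 is December 5, 1998.
Service was by mail, adding 5 days: December 5, 1998 + 5 days = December 10, 1998.
From September 2, 1998 through September 19, 1998 inclusive is 18 days; tolling adds 18 days: December 10, 1998 + 18 days = December 28, 1998.
Tolling adds 55 days: December 28, 1998 + 55 days = February 21, 1999.

February 21, 1999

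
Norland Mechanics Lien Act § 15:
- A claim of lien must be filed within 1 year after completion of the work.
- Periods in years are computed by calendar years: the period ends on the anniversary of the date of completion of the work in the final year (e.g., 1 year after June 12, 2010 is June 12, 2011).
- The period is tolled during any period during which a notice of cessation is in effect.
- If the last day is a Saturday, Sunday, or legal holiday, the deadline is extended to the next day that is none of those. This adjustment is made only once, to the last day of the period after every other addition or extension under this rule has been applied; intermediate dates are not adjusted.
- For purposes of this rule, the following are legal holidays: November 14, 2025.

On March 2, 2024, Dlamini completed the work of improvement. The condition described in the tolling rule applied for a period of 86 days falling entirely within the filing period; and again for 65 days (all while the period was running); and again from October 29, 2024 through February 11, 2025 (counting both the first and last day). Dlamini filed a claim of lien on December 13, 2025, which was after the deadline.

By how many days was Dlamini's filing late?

26 days

1 year after March 2, 2024 is March 2, 2025.
Tolling adds 86 days: March 2, 2025 + 86 days = May 27, 2025.
Tolling adds 65 days: May 27, 2025 + 65 days = July 31, 2025.
From October 29, 2024 through February 11, 2025 inclusive is 106 days; tolling adds 106 days: July 31, 2025 + 106 days = November 14, 2025.
November 14, 2025 is a listed holiday; November 15, 2025 is Saturday; November 16, 2025 is Sunday. The next qualifying day is November 17, 2025.
The deadline is November 17, 2025; from November 17, 2025 to December 13, 2025 is 26 days.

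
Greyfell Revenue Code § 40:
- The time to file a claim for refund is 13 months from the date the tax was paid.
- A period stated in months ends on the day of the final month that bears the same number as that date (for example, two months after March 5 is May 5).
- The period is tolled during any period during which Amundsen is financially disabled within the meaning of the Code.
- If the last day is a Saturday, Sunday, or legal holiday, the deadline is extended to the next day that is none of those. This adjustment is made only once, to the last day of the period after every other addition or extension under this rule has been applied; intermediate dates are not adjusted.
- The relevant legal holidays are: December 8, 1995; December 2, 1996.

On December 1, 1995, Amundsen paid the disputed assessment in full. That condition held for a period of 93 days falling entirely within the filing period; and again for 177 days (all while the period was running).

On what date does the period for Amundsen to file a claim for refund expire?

September 29, 1997

13 months after December 1, 1995 is January 1, 1997.
Tolling adds 93 days: January 1, 1997 + 93 days = April 4, 1997.
Tolling adds 177 days: April 4, 1997 + 177 days = September 28, 1997.
September 28, 1997 is Sunday. The next qualifying day is September 29, 1997.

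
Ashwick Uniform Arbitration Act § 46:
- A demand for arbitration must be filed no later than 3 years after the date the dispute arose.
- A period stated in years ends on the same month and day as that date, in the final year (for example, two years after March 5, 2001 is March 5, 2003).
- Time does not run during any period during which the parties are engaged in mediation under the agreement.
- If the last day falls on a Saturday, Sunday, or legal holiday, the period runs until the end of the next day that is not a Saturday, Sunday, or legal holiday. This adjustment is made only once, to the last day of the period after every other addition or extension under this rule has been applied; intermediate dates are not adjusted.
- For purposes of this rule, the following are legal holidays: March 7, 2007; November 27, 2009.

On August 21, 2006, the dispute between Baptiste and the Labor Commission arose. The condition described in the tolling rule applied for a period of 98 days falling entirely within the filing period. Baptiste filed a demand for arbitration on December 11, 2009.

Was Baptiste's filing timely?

3 years after August 21, 2006 is August 21, 2009.
Tolling adds 98 days: August 21, 2009 + 98 days = November 27, 2009.
November 27, 2009 is a listed holiday; November 28, 2009 is Saturday; November 29, 2009 is Sunday. The next qualifying day is November 30, 2009.
The deadline is November 30, 2009; the filing on December 11, 2009 is after that date.

No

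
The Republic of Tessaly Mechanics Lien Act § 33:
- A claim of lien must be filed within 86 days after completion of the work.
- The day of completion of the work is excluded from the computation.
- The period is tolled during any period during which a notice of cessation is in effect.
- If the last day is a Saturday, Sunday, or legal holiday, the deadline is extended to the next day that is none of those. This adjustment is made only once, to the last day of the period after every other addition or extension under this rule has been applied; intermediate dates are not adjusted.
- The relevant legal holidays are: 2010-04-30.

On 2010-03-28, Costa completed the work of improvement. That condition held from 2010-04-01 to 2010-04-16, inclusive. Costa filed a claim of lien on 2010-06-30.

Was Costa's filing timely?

86 days after 2010-03-28 is June 22, 2010.
From April 1, 2010 through April 16, 2010 inclusive is 16 days; tolling adds 16 days: June 22, 2010 + 16 days = July 8, 2010.
July 8, 2010 is a Thursday and not a legal holiday, so no extension applies.
The deadline is July 8, 2010; the filing on June 30, 2010 is on or before that date.

Yes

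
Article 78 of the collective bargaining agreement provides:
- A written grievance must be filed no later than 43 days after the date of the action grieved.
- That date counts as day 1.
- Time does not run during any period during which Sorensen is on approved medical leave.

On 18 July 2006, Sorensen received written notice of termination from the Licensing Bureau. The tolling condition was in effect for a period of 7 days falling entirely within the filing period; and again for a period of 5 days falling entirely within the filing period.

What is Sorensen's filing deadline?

Counting 18 July 2006 as day 1, day 43 is August 29, 2006.
Tolling adds 7 days: August 29, 2006 + 7 days = September 5, 2006.
Tolling adds 5 days: September 5, 2006 + 5 days = September 10, 2006.

September 10, 2006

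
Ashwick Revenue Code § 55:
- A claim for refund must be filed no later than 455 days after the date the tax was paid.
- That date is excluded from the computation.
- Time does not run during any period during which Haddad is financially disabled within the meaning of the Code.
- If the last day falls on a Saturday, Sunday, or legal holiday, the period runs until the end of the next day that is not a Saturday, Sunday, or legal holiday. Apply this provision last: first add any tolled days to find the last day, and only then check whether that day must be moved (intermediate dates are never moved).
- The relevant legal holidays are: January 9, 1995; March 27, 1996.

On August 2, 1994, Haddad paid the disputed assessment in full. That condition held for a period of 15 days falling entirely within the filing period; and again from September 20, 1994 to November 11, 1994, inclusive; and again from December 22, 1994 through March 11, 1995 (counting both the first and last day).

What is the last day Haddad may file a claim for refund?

March 28, 1996

455 days after August 2, 1994 is October 31, 1995.
Tolling adds 15 days: October 31, 1995 + 15 days = November 15, 1995.
From September 20, 1994 through November 11, 1994 inclusive is 53 days; tolling adds 53 days: November 15, 1995 + 53 days = January 7, 1996.
From December 22, 1994 through March 11, 1995 inclusive is 80 days; tolling adds 80 days: January 7, 1996 + 80 days = March 27, 1996.
March 27, 1996 is a listed holiday. The next qualifying day is March 28, 1996.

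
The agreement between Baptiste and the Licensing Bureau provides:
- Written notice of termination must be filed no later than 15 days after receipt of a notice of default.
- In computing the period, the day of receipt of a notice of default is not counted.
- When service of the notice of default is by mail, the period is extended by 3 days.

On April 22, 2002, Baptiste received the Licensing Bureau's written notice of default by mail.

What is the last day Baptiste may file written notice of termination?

May 10, 2002

15 days after April 22, 2002 is May 7, 2002.
Service was by mail, adding 3 days: May 7, 2002 + 3 days = May 10, 2002.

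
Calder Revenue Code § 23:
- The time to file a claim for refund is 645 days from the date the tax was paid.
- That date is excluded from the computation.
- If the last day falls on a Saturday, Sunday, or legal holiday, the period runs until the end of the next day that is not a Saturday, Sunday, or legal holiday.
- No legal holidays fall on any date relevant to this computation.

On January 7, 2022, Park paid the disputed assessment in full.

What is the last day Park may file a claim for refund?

645 days after January 7, 2022 is October 14, 2023.
October 14, 2023 is Saturday; October 15, 2023 is Sunday. The next qualifying day is October 16, 2023.

October 16, 2023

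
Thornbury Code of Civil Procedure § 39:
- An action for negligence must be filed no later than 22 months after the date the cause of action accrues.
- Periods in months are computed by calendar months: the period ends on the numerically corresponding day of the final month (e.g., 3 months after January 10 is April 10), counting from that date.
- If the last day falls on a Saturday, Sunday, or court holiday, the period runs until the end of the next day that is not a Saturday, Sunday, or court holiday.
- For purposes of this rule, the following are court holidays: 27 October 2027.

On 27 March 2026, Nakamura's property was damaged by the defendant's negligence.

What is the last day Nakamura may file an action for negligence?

January 27, 2028

22 months after 27 March 2026 is January 27, 2028.
January 27, 2028 is a Thursday and not a court holiday, so no extension applies.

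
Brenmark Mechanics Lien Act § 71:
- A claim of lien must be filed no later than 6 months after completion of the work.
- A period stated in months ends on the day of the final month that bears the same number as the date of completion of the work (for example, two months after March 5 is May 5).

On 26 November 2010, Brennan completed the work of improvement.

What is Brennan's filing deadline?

May 26, 2011

6 months after 26 November 2010 is May 26, 2011.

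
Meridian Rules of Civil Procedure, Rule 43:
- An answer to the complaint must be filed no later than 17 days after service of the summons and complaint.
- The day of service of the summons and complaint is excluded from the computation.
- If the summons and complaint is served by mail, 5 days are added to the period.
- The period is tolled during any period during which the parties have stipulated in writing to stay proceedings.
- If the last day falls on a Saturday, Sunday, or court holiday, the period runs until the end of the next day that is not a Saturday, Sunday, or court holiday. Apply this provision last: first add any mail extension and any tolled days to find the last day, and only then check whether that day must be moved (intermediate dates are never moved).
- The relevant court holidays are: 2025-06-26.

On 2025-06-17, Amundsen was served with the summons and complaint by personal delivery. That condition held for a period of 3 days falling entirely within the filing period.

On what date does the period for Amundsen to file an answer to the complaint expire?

17 days after 2025-06-17 is July 4, 2025.
Service was not by mail, so no mail extension applies.
Tolling adds 3 days: July 4, 2025 + 3 days = July 7, 2025.
July 7, 2025 is a Monday and not a court holiday, so no extension applies.

July 7, 2025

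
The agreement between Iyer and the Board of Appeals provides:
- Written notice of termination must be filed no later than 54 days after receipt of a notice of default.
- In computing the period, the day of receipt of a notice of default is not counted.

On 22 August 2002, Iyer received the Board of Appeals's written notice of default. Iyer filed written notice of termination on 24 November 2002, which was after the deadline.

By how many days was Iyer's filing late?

40 days

54 days after 22 August 2002 is October 15, 2002.
The deadline is October 15, 2002; from October 15, 2002 to November 24, 2002 is 40 days.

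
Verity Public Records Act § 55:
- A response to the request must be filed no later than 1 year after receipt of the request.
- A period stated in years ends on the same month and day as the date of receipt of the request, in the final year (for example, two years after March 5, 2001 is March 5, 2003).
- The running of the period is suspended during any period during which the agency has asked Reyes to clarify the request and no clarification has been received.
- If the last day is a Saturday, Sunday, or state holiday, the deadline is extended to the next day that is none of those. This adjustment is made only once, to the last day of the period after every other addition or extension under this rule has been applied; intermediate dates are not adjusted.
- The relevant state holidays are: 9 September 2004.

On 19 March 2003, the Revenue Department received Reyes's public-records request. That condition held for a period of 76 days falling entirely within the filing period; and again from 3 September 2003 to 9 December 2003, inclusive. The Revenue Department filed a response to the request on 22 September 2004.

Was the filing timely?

1 year after 19 March 2003 is March 19, 2004.
Tolling adds 76 days: March 19, 2004 + 76 days = June 3, 2004.
From September 3, 2003 through December 9, 2003 inclusive is 98 days; tolling adds 98 days: June 3, 2004 + 98 days = September 9, 2004.
September 9, 2004 is a listed holiday. The next qualifying day is September 10, 2004.
The deadline is September 10, 2004; the filing on September 22, 2004 is after that date.

No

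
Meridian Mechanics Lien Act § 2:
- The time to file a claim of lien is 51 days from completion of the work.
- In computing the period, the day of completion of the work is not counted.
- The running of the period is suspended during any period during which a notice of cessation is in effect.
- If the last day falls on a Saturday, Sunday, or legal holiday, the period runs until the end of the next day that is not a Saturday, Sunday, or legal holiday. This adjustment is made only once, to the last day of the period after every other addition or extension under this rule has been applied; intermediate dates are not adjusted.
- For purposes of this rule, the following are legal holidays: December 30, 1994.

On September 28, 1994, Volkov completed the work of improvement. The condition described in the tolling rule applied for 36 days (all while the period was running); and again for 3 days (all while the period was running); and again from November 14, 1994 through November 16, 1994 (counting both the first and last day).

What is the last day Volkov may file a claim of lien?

51 days after September 28, 1994 is November 18, 1994.
Tolling adds 36 days: November 18, 1994 + 36 days = December 24, 1994.
Tolling adds 3 days: December 24, 1994 + 3 days = December 27, 1994.
From November 14, 1994 through November 16, 1994 inclusive is 3 days; tolling adds 3 days: December 27, 1994 + 3 days = December 30, 1994.
December 30, 1994 is a listed holiday; December 31, 1994 is Saturday; January 1, 1995 is Sunday. The next qualifying day is January 2, 1995.

January 2, 1995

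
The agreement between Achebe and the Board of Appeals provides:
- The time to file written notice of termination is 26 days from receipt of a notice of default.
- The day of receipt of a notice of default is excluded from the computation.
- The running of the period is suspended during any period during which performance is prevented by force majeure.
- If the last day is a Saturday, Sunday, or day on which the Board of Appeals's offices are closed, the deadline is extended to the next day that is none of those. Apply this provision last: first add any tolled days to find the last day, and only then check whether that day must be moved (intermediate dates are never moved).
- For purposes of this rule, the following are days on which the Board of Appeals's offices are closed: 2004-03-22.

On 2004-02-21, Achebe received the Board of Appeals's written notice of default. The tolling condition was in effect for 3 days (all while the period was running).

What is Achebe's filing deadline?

March 23, 2004

26 days after 2004-02-21 is March 18, 2004.
Tolling adds 3 days: March 18, 2004 + 3 days = March 21, 2004.
March 21, 2004 is Sunday; March 22, 2004 is a listed holiday. The next qualifying day is March 23, 2004.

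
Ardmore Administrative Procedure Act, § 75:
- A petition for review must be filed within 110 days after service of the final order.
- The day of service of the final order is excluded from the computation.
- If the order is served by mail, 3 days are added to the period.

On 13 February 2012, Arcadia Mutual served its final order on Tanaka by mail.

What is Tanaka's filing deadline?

June 5, 2012

110 days after 13 February 2012 is June 2, 2012.
Service was by mail, adding 3 days: June 2, 2012 + 3 days = June 5, 2012.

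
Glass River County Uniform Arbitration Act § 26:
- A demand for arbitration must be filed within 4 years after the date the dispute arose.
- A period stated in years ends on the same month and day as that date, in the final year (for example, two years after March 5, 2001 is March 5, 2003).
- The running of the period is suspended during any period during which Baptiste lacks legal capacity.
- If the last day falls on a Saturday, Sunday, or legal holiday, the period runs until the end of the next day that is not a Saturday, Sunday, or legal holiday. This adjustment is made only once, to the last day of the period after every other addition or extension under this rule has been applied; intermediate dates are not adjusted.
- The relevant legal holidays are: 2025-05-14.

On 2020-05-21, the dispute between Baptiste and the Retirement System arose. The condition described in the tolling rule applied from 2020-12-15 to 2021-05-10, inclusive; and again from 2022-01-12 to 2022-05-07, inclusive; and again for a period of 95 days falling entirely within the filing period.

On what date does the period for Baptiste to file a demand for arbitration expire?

May 15, 2025

4 years after 2020-05-21 is May 21, 2024.
From December 15, 2020 through May 10, 2021 inclusive is 147 days; tolling adds 147 days: May 21, 2024 + 147 days = October 15, 2024.
From January 12, 2022 through May 7, 2022 inclusive is 116 days; tolling adds 116 days: October 15, 2024 + 116 days = February 8, 2025.
Tolling adds 95 days: February 8, 2025 + 95 days = May 14, 2025.
May 14, 2025 is a listed holiday. The next qualifying day is May 15, 2025.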